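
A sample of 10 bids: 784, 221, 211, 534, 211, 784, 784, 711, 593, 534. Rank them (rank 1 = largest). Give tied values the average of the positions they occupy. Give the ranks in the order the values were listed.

2, 8, 9.5, 6.5, 9.5, 2, 2, 4, 5, 6.5

Sorted (descending): 784, 784, 784, 711, 593, 534, 534, 221, 211, 211
The 3 values of 784 occupy positions 1–3 → average rank 2.
The 2 values of 534 occupy positions 6–7 → average rank (6+7)/2 = 6.5.
The 2 values of 211 occupy positions 9–10 → average rank (9+10)/2 = 9.5.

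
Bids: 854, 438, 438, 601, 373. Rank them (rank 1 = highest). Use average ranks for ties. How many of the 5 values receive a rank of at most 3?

Sorted (descending): 854, 601, 438, 438, 373
The 2 values of 438 occupy positions 3–4 → average rank (3+4)/2 = 3.5.
Ranks ≤ 3: {1, 2} → 2 values.

2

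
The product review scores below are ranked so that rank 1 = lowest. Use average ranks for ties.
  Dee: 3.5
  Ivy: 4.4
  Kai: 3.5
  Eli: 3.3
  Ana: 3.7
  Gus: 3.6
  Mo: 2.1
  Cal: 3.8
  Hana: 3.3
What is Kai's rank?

Sorted (ascending): 2.1, 3.3, 3.3, 3.5, 3.5, 3.6, 3.7, 3.8, 4.4
The 2 values of 3.3 occupy positions 2–3 → average rank (2+3)/2 = 2.5.
The 2 values of 3.5 occupy positions 4–5 → average rank (4+5)/2 = 4.5.
Kai has value 3.5 → rank 4.5.

4.5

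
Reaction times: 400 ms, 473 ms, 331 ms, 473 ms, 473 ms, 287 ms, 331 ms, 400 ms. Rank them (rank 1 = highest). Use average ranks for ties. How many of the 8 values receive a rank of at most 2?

3

Sorted (descending): 473, 473, 473, 400, 400, 331, 331, 287
The 3 values of 473 occupy positions 1–3 → average rank 2.
The 2 values of 400 occupy positions 4–5 → average rank (4+5)/2 = 4.5.
The 2 values of 331 occupy positions 6–7 → average rank (6+7)/2 = 6.5.
Ranks ≤ 2: {2, 2, 2} → 3 values.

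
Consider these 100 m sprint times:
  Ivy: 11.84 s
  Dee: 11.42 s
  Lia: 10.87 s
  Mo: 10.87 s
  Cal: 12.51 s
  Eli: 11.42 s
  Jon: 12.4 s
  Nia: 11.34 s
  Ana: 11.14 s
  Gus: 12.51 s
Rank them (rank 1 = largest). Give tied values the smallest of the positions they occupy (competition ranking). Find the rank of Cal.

1

Sorted (descending): 12.51, 12.51, 12.4, 11.84, 11.42, 11.42, 11.34, 11.14, 10.87, 10.87
The 2 values of 12.51 occupy positions 1–2 → each gets rank 1.
The 2 values of 11.42 occupy positions 5–6 → each gets rank 5.
The 2 values of 10.87 occupy positions 9–10 → each gets rank 9.
Cal has value 12.51 s → rank 1.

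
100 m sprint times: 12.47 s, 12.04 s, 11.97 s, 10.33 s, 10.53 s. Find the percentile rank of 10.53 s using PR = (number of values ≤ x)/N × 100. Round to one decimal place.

N = 5.
Strictly below 10.53: 1. Equal to 10.53: 1.
PR = 2/5 × 100 = 40.0

40.0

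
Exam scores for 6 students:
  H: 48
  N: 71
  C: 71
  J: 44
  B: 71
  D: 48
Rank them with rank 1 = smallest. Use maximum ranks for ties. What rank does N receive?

Sorted (ascending): 44, 48, 48, 71, 71, 71
The 2 values of 48 occupy positions 2–3 → each gets rank 3.
The 3 values of 71 occupy positions 4–6 → each gets rank 6.
N has value 71 → rank 6.

6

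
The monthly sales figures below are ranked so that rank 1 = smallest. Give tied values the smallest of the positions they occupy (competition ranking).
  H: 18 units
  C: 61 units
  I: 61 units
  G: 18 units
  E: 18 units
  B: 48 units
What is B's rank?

Sorted (ascending): 18, 18, 18, 48, 61, 61
The 3 values of 18 occupy positions 1–3 → each gets rank 1.
The 2 values of 61 occupy positions 5–6 → each gets rank 5.
B has value 48 units → rank 4.

4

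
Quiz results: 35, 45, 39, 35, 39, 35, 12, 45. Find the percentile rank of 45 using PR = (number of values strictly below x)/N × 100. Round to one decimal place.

75.0

N = 8.
Strictly below 45: 6. Equal to 45: 2.
PR = 6/8 × 100 = 75.0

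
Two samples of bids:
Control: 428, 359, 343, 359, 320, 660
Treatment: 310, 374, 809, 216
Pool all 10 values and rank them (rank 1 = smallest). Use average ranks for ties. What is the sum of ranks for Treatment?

20

Sorted (ascending): 216, 310, 320, 343, 359, 359, 374, 428, 660, 809
The 2 values of 359 occupy positions 5–6 → average rank (5+6)/2 = 5.5.
Treatment values → pooled ranks: 310→2, 374→7, 809→10, 216→1
Rank sum = 2 + 7 + 10 + 1 = 20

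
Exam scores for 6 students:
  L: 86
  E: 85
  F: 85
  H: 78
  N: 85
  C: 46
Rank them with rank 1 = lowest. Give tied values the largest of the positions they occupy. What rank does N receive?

Sorted (ascending): 46, 78, 85, 85, 85, 86
The 3 values of 85 occupy positions 3–5 → each gets rank 5.
N has value 85 → rank 5.

5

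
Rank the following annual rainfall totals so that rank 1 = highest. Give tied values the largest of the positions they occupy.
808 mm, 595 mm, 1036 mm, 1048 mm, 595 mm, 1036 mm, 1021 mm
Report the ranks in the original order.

Sorted (descending): 1048, 1036, 1036, 1021, 808, 595, 595
The 2 values of 1036 occupy positions 2–3 → each gets rank 3.
The 2 values of 595 occupy positions 6–7 → each gets rank 7.

5, 7, 3, 1, 7, 3, 4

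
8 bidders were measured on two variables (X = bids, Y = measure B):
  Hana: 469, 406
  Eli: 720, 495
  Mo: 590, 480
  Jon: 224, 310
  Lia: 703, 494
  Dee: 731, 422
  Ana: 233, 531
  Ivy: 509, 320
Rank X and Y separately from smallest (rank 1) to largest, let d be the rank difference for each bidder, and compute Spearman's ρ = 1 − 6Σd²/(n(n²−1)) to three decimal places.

0.333

Ranks of variable 1: 3, 7, 5, 1, 6, 8, 2, 4
Ranks of variable 2: 3, 7, 5, 1, 6, 4, 8, 2
d = r₁ − r₂: 0, 0, 0, 0, 0, 4, -6, 2
d²: 0, 0, 0, 0, 0, 16, 36, 4; Σd² = 56
ρ = 1 − 6·56/(8·63) = 1 − 336/504 = 0.333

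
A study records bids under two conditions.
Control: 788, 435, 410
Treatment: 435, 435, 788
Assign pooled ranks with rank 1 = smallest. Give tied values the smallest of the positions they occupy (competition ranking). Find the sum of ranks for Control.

Sorted (ascending): 410, 435, 435, 435, 788, 788
The 3 values of 435 occupy positions 2–4 → each gets rank 2.
The 2 values of 788 occupy positions 5–6 → each gets rank 5.
Control values → pooled ranks: 788→5, 435→2, 410→1
Rank sum = 5 + 2 + 1 = 8

8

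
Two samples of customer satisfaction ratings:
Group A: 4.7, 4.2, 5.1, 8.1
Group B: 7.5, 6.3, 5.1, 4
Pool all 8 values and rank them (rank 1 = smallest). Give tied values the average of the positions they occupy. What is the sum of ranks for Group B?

Sorted (ascending): 4, 4.2, 4.7, 5.1, 5.1, 6.3, 7.5, 8.1
The 2 values of 5.1 occupy positions 4–5 → average rank (4+5)/2 = 4.5.
Group B values → pooled ranks: 7.5→7, 6.3→6, 5.1→4.5, 4→1
Rank sum = 7 + 6 + 4.5 + 1 = 18.5

18.5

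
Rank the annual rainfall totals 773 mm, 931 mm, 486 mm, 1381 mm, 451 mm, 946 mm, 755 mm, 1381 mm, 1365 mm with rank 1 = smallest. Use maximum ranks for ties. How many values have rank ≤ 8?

Sorted (ascending): 451, 486, 755, 773, 931, 946, 1365, 1381, 1381
The 2 values of 1381 occupy positions 8–9 → each gets rank 9.
Ranks ≤ 8: {1, 2, 3, 4, 5, 6, 7} → 7 values.

7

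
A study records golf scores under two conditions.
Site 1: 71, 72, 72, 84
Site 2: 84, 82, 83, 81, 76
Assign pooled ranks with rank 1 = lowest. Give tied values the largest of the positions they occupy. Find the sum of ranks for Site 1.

16

Sorted (ascending): 71, 72, 72, 76, 81, 82, 83, 84, 84
The 2 values of 72 occupy positions 2–3 → each gets rank 3.
The 2 values of 84 occupy positions 8–9 → each gets rank 9.
Site 1 values → pooled ranks: 71→1, 72→3, 72→3, 84→9
Rank sum = 1 + 3 + 3 + 9 = 16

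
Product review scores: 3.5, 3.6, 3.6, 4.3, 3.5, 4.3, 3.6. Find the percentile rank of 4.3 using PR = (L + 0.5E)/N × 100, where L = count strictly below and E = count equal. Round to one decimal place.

N = 7.
Strictly below 4.3: 5. Equal to 4.3: 2.
PR = (5 + 0.5·2)/7 × 100 = 85.7

85.7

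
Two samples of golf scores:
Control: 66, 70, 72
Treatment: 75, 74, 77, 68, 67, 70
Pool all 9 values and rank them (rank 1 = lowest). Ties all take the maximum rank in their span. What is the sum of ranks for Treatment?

Sorted (ascending): 66, 67, 68, 70, 70, 72, 74, 75, 77
The 2 values of 70 occupy positions 4–5 → each gets rank 5.
Treatment values → pooled ranks: 75→8, 74→7, 77→9, 68→3, 67→2, 70→5
Rank sum = 8 + 7 + 9 + 3 + 2 + 5 = 34

34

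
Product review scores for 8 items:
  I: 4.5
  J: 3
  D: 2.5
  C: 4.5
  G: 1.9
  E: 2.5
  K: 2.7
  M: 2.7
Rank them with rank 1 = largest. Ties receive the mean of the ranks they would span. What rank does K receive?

Sorted (descending): 4.5, 4.5, 3, 2.7, 2.7, 2.5, 2.5, 1.9
The 2 values of 4.5 occupy positions 1–2 → average rank (1+2)/2 = 1.5.
The 2 values of 2.7 occupy positions 4–5 → average rank (4+5)/2 = 4.5.
The 2 values of 2.5 occupy positions 6–7 → average rank (6+7)/2 = 6.5.
K has value 2.7 → rank 4.5.

4.5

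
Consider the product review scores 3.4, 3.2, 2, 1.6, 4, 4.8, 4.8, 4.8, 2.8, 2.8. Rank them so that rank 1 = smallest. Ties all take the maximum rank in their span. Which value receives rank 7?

Sorted (ascending): 1.6, 2, 2.8, 2.8, 3.2, 3.4, 4, 4.8, 4.8, 4.8
The 2 values of 2.8 occupy positions 3–4 → each gets rank 4.
The 3 values of 4.8 occupy positions 8–10 → each gets rank 10.
Rank 7 → value 4.

4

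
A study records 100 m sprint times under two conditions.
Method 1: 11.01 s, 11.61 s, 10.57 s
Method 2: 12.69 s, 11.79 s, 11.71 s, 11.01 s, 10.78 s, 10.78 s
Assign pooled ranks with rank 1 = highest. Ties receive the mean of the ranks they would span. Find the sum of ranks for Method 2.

26.5

Sorted (descending): 12.69, 11.79, 11.71, 11.61, 11.01, 11.01, 10.78, 10.78, 10.57
The 2 values of 11.01 occupy positions 5–6 → average rank (5+6)/2 = 5.5.
The 2 values of 10.78 occupy positions 7–8 → average rank (7+8)/2 = 7.5.
Method 2 values → pooled ranks: 12.69→1, 11.79→2, 11.71→3, 11.01→5.5, 10.78→7.5, 10.78→7.5
Rank sum = 1 + 2 + 3 + 5.5 + 7.5 + 7.5 = 26.5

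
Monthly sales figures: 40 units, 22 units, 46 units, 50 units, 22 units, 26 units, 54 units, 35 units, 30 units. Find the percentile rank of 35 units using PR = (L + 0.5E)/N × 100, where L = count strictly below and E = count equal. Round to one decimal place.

N = 9.
Strictly below 35: 4. Equal to 35: 1.
PR = (4 + 0.5·1)/9 × 100 = 50.0

50.0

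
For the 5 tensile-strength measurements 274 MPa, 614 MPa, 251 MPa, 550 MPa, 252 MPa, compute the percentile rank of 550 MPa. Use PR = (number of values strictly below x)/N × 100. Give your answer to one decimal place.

60.0

N = 5.
Strictly below 550: 3. Equal to 550: 1.
PR = 3/5 × 100 = 60.0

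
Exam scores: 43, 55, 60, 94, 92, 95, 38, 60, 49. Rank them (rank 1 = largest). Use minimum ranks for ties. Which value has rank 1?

Sorted (descending): 95, 94, 92, 60, 60, 55, 49, 43, 38
The 2 values of 60 occupy positions 4–5 → each gets rank 4.
Rank 1 → value 95.

95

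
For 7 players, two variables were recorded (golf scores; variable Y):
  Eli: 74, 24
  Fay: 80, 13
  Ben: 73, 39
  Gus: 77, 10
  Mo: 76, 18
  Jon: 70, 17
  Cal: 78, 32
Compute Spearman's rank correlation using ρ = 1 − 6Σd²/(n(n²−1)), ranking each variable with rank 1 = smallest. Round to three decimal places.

-0.321

Ranks of variable 1: 3, 7, 2, 5, 4, 1, 6
Ranks of variable 2: 5, 2, 7, 1, 4, 3, 6
d = r₁ − r₂: -2, 5, -5, 4, 0, -2, 0
d²: 4, 25, 25, 16, 0, 4, 0; Σd² = 74
ρ = 1 − 6·74/(7·48) = 1 − 444/336 = -0.321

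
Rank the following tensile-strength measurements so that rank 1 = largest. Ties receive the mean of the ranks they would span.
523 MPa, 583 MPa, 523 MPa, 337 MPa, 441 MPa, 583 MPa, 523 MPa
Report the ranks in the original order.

4, 1.5, 4, 7, 6, 1.5, 4

Sorted (descending): 583, 583, 523, 523, 523, 441, 337
The 2 values of 583 occupy positions 1–2 → average rank (1+2)/2 = 1.5.
The 3 values of 523 occupy positions 3–5 → average rank 4.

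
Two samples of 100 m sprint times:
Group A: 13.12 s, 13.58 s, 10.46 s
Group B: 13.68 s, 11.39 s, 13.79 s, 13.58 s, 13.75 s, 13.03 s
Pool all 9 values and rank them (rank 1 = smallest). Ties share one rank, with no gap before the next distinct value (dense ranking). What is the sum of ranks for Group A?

Sorted (ascending): 10.46, 11.39, 13.03, 13.12, 13.58, 13.58, 13.68, 13.75, 13.79
The 2 values of 13.58 share dense rank 5.
Remaining distinct values take the next consecutive integers.
Group A values → pooled ranks: 13.12→4, 13.58→5, 10.46→1
Rank sum = 4 + 5 + 1 = 10

10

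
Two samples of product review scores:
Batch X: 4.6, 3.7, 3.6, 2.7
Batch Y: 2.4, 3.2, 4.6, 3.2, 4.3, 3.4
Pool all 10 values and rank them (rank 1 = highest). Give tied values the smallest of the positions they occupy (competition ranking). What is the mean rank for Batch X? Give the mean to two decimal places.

4.75

Sorted (descending): 4.6, 4.6, 4.3, 3.7, 3.6, 3.4, 3.2, 3.2, 2.7, 2.4
The 2 values of 4.6 occupy positions 1–2 → each gets rank 1.
The 2 values of 3.2 occupy positions 7–8 → each gets rank 7.
Batch X values → pooled ranks: 4.6→1, 3.7→4, 3.6→5, 2.7→9
Mean rank = (1 + 4 + 5 + 9) / 4 = 4.75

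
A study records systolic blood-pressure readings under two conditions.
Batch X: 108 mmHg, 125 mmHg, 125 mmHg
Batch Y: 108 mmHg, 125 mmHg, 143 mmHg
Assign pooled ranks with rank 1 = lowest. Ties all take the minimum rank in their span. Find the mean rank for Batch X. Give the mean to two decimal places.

Sorted (ascending): 108, 108, 125, 125, 125, 143
The 2 values of 108 occupy positions 1–2 → each gets rank 1.
The 3 values of 125 occupy positions 3–5 → each gets rank 3.
Batch X values → pooled ranks: 108→1, 125→3, 125→3
Mean rank = (1 + 3 + 3) / 3 = 2.33

2.33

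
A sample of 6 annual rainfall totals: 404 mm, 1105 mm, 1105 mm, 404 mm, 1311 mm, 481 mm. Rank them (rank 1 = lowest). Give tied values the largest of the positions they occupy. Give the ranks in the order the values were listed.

2, 5, 5, 2, 6, 3

Sorted (ascending): 404, 404, 481, 1105, 1105, 1311
The 2 values of 404 occupy positions 1–2 → each gets rank 2.
The 2 values of 1105 occupy positions 4–5 → each gets rank 5.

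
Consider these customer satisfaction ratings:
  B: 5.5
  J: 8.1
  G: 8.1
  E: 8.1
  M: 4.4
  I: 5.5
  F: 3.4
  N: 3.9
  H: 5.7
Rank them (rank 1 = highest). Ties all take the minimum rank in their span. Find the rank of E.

Sorted (descending): 8.1, 8.1, 8.1, 5.7, 5.5, 5.5, 4.4, 3.9, 3.4
The 3 values of 8.1 occupy positions 1–3 → each gets rank 1.
The 2 values of 5.5 occupy positions 5–6 → each gets rank 5.
E has value 8.1 → rank 1.

1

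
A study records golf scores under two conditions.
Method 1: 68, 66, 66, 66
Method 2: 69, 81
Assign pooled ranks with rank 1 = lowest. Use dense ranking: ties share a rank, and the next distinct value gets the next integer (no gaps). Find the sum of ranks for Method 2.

7

Sorted (ascending): 66, 66, 66, 68, 69, 81
The 3 values of 66 share dense rank 1.
Remaining distinct values take the next consecutive integers.
Method 2 values → pooled ranks: 69→3, 81→4
Rank sum = 3 + 4 = 7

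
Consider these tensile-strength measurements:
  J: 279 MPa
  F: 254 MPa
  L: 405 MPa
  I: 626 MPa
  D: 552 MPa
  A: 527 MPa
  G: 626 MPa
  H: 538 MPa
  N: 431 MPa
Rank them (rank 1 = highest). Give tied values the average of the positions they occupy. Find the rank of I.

1.5

Sorted (descending): 626, 626, 552, 538, 527, 431, 405, 279, 254
The 2 values of 626 occupy positions 1–2 → average rank (1+2)/2 = 1.5.
I has value 626 MPa → rank 1.5.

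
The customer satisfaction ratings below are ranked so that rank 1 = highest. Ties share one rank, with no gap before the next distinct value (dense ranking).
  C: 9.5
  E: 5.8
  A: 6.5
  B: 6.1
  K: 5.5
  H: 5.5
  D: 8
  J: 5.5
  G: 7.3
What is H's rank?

Sorted (descending): 9.5, 8, 7.3, 6.5, 6.1, 5.8, 5.5, 5.5, 5.5
The 3 values of 5.5 share dense rank 7.
Remaining distinct values take the next consecutive integers.
H has value 5.5 → rank 7.

7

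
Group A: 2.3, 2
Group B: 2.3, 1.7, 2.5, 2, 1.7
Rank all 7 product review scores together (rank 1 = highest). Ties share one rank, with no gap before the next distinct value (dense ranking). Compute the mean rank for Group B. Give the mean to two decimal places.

2.80

Sorted (descending): 2.5, 2.3, 2.3, 2, 2, 1.7, 1.7
The 2 values of 2.3 share dense rank 2.
The 2 values of 2 share dense rank 3.
The 2 values of 1.7 share dense rank 4.
Remaining distinct values take the next consecutive integers.
Group B values → pooled ranks: 2.3→2, 1.7→4, 2.5→1, 2→3, 1.7→4
Mean rank = (2 + 4 + 1 + 3 + 4) / 5 = 2.80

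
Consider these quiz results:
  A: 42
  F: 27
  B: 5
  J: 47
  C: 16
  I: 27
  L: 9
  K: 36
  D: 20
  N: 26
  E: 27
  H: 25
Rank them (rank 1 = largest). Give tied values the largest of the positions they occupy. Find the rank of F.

Sorted (descending): 47, 42, 36, 27, 27, 27, 26, 25, 20, 16, 9, 5
The 3 values of 27 occupy positions 4–6 → each gets rank 6.
F has value 27 → rank 6.

6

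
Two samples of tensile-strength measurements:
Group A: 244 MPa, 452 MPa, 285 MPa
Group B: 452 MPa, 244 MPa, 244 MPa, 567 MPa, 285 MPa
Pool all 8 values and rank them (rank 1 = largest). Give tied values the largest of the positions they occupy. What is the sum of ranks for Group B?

Sorted (descending): 567, 452, 452, 285, 285, 244, 244, 244
The 2 values of 452 occupy positions 2–3 → each gets rank 3.
The 2 values of 285 occupy positions 4–5 → each gets rank 5.
The 3 values of 244 occupy positions 6–8 → each gets rank 8.
Group B values → pooled ranks: 452→3, 244→8, 244→8, 567→1, 285→5
Rank sum = 3 + 8 + 8 + 1 + 5 = 25

25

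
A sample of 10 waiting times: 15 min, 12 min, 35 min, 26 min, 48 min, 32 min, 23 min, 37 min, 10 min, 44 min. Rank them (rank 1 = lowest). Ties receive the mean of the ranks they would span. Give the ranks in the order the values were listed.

3, 2, 7, 5, 10, 6, 4, 8, 1, 9

Sorted (ascending): 10, 12, 15, 23, 26, 32, 35, 37, 44, 48
No ties — each value takes its position as its rank.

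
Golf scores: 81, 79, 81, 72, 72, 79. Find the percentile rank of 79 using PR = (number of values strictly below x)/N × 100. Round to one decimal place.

33.3

N = 6.
Strictly below 79: 2. Equal to 79: 2.
PR = 2/6 × 100 = 33.3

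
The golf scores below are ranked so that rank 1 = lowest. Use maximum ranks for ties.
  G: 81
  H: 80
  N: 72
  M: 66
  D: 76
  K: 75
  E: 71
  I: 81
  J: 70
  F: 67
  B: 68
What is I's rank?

11

Sorted (ascending): 66, 67, 68, 70, 71, 72, 75, 76, 80, 81, 81
The 2 values of 81 occupy positions 10–11 → each gets rank 11.
I has value 81 → rank 11.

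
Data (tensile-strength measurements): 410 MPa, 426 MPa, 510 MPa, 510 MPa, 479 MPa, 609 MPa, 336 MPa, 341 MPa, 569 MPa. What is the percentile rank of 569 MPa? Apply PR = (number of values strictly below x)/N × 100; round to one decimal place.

N = 9.
Strictly below 569: 7. Equal to 569: 1.
PR = 7/9 × 100 = 77.8

77.8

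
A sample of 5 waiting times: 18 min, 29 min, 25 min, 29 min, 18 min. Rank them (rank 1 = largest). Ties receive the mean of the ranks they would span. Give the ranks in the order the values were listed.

4.5, 1.5, 3, 1.5, 4.5

Sorted (descending): 29, 29, 25, 18, 18
The 2 values of 29 occupy positions 1–2 → average rank (1+2)/2 = 1.5.
The 2 values of 18 occupy positions 4–5 → average rank (4+5)/2 = 4.5.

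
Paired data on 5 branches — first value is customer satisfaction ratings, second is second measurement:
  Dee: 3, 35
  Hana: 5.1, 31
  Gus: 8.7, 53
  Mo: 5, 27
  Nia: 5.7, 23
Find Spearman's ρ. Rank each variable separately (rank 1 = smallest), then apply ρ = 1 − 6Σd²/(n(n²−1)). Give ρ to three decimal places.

0.100

Ranks of variable 1: 1, 3, 5, 2, 4
Ranks of variable 2: 4, 3, 5, 2, 1
d = r₁ − r₂: -3, 0, 0, 0, 3
d²: 9, 0, 0, 0, 9; Σd² = 18
ρ = 1 − 6·18/(5·24) = 1 − 108/120 = 0.100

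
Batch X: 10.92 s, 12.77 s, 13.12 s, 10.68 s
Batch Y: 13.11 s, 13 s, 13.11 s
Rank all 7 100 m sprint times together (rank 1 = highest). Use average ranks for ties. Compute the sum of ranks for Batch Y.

Sorted (descending): 13.12, 13.11, 13.11, 13, 12.77, 10.92, 10.68
The 2 values of 13.11 occupy positions 2–3 → average rank (2+3)/2 = 2.5.
Batch Y values → pooled ranks: 13.11→2.5, 13→4, 13.11→2.5
Rank sum = 2.5 + 4 + 2.5 = 9

9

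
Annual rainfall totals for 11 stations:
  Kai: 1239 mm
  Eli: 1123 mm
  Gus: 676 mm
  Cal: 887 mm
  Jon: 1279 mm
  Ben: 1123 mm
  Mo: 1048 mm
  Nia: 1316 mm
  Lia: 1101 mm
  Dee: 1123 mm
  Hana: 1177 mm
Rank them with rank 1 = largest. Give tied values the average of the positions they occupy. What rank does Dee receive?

Sorted (descending): 1316, 1279, 1239, 1177, 1123, 1123, 1123, 1101, 1048, 887, 676
The 3 values of 1123 occupy positions 5–7 → average rank 6.
Dee has value 1123 mm → rank 6.

6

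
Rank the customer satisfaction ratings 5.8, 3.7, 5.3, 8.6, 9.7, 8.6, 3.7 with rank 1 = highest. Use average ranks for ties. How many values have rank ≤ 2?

Sorted (descending): 9.7, 8.6, 8.6, 5.8, 5.3, 3.7, 3.7
The 2 values of 8.6 occupy positions 2–3 → average rank (2+3)/2 = 2.5.
The 2 values of 3.7 occupy positions 6–7 → average rank (6+7)/2 = 6.5.
Ranks ≤ 2: {1} → 1 value.

1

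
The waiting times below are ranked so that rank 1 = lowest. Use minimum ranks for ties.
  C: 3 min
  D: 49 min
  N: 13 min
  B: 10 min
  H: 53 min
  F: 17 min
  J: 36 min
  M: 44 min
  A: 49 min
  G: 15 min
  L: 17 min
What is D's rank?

Sorted (ascending): 3, 10, 13, 15, 17, 17, 36, 44, 49, 49, 53
The 2 values of 17 occupy positions 5–6 → each gets rank 5.
The 2 values of 49 occupy positions 9–10 → each gets rank 9.
D has value 49 min → rank 9.

9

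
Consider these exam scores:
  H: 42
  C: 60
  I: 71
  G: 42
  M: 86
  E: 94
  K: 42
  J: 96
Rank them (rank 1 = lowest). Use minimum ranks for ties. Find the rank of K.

Sorted (ascending): 42, 42, 42, 60, 71, 86, 94, 96
The 3 values of 42 occupy positions 1–3 → each gets rank 1.
K has value 42 → rank 1.

1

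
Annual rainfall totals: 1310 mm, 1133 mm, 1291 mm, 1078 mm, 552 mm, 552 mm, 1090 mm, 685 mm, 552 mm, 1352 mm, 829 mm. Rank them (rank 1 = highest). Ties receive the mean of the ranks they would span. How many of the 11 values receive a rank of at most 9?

Sorted (descending): 1352, 1310, 1291, 1133, 1090, 1078, 829, 685, 552, 552, 552
The 3 values of 552 occupy positions 9–11 → average rank 10.
Ranks ≤ 9: {1, 2, 3, 4, 5, 6, 7, 8} → 8 values.

8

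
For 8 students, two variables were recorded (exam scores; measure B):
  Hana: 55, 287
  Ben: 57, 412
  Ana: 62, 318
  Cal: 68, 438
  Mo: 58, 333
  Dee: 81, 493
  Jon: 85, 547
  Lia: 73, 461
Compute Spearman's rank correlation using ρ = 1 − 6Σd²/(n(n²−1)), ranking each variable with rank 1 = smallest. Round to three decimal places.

Ranks of variable 1: 1, 2, 4, 5, 3, 7, 8, 6
Ranks of variable 2: 1, 4, 2, 5, 3, 7, 8, 6
d = r₁ − r₂: 0, -2, 2, 0, 0, 0, 0, 0
d²: 0, 4, 4, 0, 0, 0, 0, 0; Σd² = 8
ρ = 1 − 6·8/(8·63) = 1 − 48/504 = 0.905

0.905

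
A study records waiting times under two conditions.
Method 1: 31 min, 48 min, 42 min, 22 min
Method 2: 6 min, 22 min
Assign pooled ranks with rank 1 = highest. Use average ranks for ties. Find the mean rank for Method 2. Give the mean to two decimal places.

Sorted (descending): 48, 42, 31, 22, 22, 6
The 2 values of 22 occupy positions 4–5 → average rank (4+5)/2 = 4.5.
Method 2 values → pooled ranks: 6→6, 22→4.5
Mean rank = (6 + 4.5) / 2 = 5.25

5.25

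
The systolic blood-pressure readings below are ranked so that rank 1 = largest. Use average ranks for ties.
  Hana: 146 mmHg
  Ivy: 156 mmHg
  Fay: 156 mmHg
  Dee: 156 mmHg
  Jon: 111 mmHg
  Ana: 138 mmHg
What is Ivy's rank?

Sorted (descending): 156, 156, 156, 146, 138, 111
The 3 values of 156 occupy positions 1–3 → average rank 2.
Ivy has value 156 mmHg → rank 2.

2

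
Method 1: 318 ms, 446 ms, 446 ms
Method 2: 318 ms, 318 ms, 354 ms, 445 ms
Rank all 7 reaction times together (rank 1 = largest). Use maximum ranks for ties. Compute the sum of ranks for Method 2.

21

Sorted (descending): 446, 446, 445, 354, 318, 318, 318
The 2 values of 446 occupy positions 1–2 → each gets rank 2.
The 3 values of 318 occupy positions 5–7 → each gets rank 7.
Method 2 values → pooled ranks: 318→7, 318→7, 354→4, 445→3
Rank sum = 7 + 7 + 4 + 3 = 21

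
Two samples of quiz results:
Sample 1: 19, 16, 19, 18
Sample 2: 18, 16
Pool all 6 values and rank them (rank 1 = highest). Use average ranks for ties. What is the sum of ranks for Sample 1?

12

Sorted (descending): 19, 19, 18, 18, 16, 16
The 2 values of 19 occupy positions 1–2 → average rank (1+2)/2 = 1.5.
The 2 values of 18 occupy positions 3–4 → average rank (3+4)/2 = 3.5.
The 2 values of 16 occupy positions 5–6 → average rank (5+6)/2 = 5.5.
Sample 1 values → pooled ranks: 19→1.5, 16→5.5, 19→1.5, 18→3.5
Rank sum = 1.5 + 5.5 + 1.5 + 3.5 = 12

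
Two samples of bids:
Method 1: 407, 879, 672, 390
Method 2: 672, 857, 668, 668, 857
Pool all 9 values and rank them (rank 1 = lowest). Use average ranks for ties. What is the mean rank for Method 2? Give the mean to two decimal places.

5.50

Sorted (ascending): 390, 407, 668, 668, 672, 672, 857, 857, 879
The 2 values of 668 occupy positions 3–4 → average rank (3+4)/2 = 3.5.
The 2 values of 672 occupy positions 5–6 → average rank (5+6)/2 = 5.5.
The 2 values of 857 occupy positions 7–8 → average rank (7+8)/2 = 7.5.
Method 2 values → pooled ranks: 672→5.5, 857→7.5, 668→3.5, 668→3.5, 857→7.5
Mean rank = (5.5 + 7.5 + 3.5 + 3.5 + 7.5) / 5 = 5.50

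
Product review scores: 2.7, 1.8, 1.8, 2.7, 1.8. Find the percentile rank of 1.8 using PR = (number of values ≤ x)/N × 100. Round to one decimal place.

60.0

N = 5.
Strictly below 1.8: 0. Equal to 1.8: 3.
PR = 3/5 × 100 = 60.0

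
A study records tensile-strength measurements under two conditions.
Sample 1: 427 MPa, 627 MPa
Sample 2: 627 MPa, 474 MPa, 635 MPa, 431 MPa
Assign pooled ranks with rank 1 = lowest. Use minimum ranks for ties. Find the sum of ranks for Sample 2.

Sorted (ascending): 427, 431, 474, 627, 627, 635
The 2 values of 627 occupy positions 4–5 → each gets rank 4.
Sample 2 values → pooled ranks: 627→4, 474→3, 635→6, 431→2
Rank sum = 4 + 3 + 6 + 2 = 15

15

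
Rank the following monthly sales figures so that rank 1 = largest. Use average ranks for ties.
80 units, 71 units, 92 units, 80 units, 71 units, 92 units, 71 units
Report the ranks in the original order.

3.5, 6, 1.5, 3.5, 6, 1.5, 6

Sorted (descending): 92, 92, 80, 80, 71, 71, 71
The 2 values of 92 occupy positions 1–2 → average rank (1+2)/2 = 1.5.
The 2 values of 80 occupy positions 3–4 → average rank (3+4)/2 = 3.5.
The 3 values of 71 occupy positions 5–7 → average rank 6.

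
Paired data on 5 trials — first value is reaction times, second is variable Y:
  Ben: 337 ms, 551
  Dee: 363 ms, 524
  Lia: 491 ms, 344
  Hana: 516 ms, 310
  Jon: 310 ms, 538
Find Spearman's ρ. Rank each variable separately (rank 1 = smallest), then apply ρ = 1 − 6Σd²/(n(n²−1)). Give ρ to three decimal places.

Ranks of variable 1: 2, 3, 4, 5, 1
Ranks of variable 2: 5, 3, 2, 1, 4
d = r₁ − r₂: -3, 0, 2, 4, -3
d²: 9, 0, 4, 16, 9; Σd² = 38
ρ = 1 − 6·38/(5·24) = 1 − 228/120 = -0.900

-0.900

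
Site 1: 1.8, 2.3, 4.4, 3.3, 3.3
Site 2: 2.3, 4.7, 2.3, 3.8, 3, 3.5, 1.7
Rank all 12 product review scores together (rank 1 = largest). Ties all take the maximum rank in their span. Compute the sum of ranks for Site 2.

Sorted (descending): 4.7, 4.4, 3.8, 3.5, 3.3, 3.3, 3, 2.3, 2.3, 2.3, 1.8, 1.7
The 2 values of 3.3 occupy positions 5–6 → each gets rank 6.
The 3 values of 2.3 occupy positions 8–10 → each gets rank 10.
Site 2 values → pooled ranks: 2.3→10, 4.7→1, 2.3→10, 3.8→3, 3→7, 3.5→4, 1.7→12
Rank sum = 10 + 1 + 10 + 3 + 7 + 4 + 12 = 47

47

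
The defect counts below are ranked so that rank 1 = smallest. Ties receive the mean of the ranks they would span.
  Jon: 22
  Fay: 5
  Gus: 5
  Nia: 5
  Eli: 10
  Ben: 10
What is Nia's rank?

Sorted (ascending): 5, 5, 5, 10, 10, 22
The 3 values of 5 occupy positions 1–3 → average rank 2.
The 2 values of 10 occupy positions 4–5 → average rank (4+5)/2 = 4.5.
Nia has value 5 → rank 2.

2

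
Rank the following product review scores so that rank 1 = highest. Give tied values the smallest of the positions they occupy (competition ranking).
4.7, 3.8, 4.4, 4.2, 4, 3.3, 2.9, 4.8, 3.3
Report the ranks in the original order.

2, 6, 3, 4, 5, 7, 9, 1, 7

Sorted (descending): 4.8, 4.7, 4.4, 4.2, 4, 3.8, 3.3, 3.3, 2.9
The 2 values of 3.3 occupy positions 7–8 → each gets rank 7.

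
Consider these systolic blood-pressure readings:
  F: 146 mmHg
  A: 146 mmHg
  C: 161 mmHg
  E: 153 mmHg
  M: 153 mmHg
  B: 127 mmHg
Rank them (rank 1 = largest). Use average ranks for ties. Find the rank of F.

4.5

Sorted (descending): 161, 153, 153, 146, 146, 127
The 2 values of 153 occupy positions 2–3 → average rank (2+3)/2 = 2.5.
The 2 values of 146 occupy positions 4–5 → average rank (4+5)/2 = 4.5.
F has value 146 mmHg → rank 4.5.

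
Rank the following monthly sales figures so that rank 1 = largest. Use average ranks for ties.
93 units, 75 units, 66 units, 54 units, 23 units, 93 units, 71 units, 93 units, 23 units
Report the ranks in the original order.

2, 4, 6, 7, 8.5, 2, 5, 2, 8.5

Sorted (descending): 93, 93, 93, 75, 71, 66, 54, 23, 23
The 3 values of 93 occupy positions 1–3 → average rank 2.
The 2 values of 23 occupy positions 8–9 → average rank (8+9)/2 = 8.5.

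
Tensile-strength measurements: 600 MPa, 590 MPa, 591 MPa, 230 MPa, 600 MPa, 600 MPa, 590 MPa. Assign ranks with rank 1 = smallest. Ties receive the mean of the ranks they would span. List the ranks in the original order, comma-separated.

Sorted (ascending): 230, 590, 590, 591, 600, 600, 600
The 2 values of 590 occupy positions 2–3 → average rank (2+3)/2 = 2.5.
The 3 values of 600 occupy positions 5–7 → average rank 6.

6, 2.5, 4, 1, 6, 6, 2.5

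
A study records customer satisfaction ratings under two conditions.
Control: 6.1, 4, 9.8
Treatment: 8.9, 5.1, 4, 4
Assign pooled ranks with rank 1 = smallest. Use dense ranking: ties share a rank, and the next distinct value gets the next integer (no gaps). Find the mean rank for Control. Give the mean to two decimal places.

Sorted (ascending): 4, 4, 4, 5.1, 6.1, 8.9, 9.8
The 3 values of 4 share dense rank 1.
Remaining distinct values take the next consecutive integers.
Control values → pooled ranks: 6.1→3, 4→1, 9.8→5
Mean rank = (3 + 1 + 5) / 3 = 3.00

3.00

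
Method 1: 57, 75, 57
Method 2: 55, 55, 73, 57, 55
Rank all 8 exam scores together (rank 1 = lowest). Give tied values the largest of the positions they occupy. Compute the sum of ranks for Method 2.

Sorted (ascending): 55, 55, 55, 57, 57, 57, 73, 75
The 3 values of 55 occupy positions 1–3 → each gets rank 3.
The 3 values of 57 occupy positions 4–6 → each gets rank 6.
Method 2 values → pooled ranks: 55→3, 55→3, 73→7, 57→6, 55→3
Rank sum = 3 + 3 + 7 + 6 + 3 = 22

22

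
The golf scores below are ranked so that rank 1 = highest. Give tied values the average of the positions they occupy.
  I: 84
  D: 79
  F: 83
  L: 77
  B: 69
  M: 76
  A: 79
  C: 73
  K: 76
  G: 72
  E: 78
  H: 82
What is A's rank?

Sorted (descending): 84, 83, 82, 79, 79, 78, 77, 76, 76, 73, 72, 69
The 2 values of 79 occupy positions 4–5 → average rank (4+5)/2 = 4.5.
The 2 values of 76 occupy positions 8–9 → average rank (8+9)/2 = 8.5.
A has value 79 → rank 4.5.

4.5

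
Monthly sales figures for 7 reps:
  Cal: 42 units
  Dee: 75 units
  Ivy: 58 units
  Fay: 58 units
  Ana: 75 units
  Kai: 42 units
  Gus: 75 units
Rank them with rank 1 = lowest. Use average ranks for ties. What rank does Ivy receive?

3.5

Sorted (ascending): 42, 42, 58, 58, 75, 75, 75
The 2 values of 42 occupy positions 1–2 → average rank (1+2)/2 = 1.5.
The 2 values of 58 occupy positions 3–4 → average rank (3+4)/2 = 3.5.
The 3 values of 75 occupy positions 5–7 → average rank 6.
Ivy has value 58 units → rank 3.5.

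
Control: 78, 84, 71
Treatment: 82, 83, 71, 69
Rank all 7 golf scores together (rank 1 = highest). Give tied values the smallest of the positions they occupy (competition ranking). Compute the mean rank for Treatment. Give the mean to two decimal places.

Sorted (descending): 84, 83, 82, 78, 71, 71, 69
The 2 values of 71 occupy positions 5–6 → each gets rank 5.
Treatment values → pooled ranks: 82→3, 83→2, 71→5, 69→7
Mean rank = (3 + 2 + 5 + 7) / 4 = 4.25

4.25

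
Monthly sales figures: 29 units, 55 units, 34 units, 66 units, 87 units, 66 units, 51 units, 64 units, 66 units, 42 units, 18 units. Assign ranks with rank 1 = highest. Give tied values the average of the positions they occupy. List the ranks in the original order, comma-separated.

10, 6, 9, 3, 1, 3, 7, 5, 3, 8, 11

Sorted (descending): 87, 66, 66, 66, 64, 55, 51, 42, 34, 29, 18
The 3 values of 66 occupy positions 2–4 → average rank 3.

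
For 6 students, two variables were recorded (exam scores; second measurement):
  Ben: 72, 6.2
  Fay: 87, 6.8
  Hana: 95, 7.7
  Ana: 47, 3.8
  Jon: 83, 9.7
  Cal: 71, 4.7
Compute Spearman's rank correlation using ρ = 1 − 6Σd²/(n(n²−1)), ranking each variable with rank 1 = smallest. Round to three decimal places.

Ranks of variable 1: 3, 5, 6, 1, 4, 2
Ranks of variable 2: 3, 4, 5, 1, 6, 2
d = r₁ − r₂: 0, 1, 1, 0, -2, 0
d²: 0, 1, 1, 0, 4, 0; Σd² = 6
ρ = 1 − 6·6/(6·35) = 1 − 36/210 = 0.829

0.829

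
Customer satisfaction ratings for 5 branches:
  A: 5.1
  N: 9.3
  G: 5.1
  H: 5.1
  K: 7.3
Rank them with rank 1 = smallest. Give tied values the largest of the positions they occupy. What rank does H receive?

Sorted (ascending): 5.1, 5.1, 5.1, 7.3, 9.3
The 3 values of 5.1 occupy positions 1–3 → each gets rank 3.
H has value 5.1 → rank 3.

3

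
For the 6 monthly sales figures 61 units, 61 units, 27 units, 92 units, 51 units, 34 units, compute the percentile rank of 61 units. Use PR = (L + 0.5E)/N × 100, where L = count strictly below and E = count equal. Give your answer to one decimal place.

66.7

N = 6.
Strictly below 61: 3. Equal to 61: 2.
PR = (3 + 0.5·2)/6 × 100 = 66.7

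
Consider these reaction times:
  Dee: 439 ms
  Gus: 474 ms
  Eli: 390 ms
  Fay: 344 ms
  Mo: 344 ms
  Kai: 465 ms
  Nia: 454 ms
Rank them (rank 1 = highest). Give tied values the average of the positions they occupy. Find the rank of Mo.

6.5

Sorted (descending): 474, 465, 454, 439, 390, 344, 344
The 2 values of 344 occupy positions 6–7 → average rank (6+7)/2 = 6.5.
Mo has value 344 ms → rank 6.5.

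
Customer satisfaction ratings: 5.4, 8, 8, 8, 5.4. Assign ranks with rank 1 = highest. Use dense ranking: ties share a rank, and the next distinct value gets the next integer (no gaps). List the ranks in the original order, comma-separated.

2, 1, 1, 1, 2

Sorted (descending): 8, 8, 8, 5.4, 5.4
The 3 values of 8 share dense rank 1.
The 2 values of 5.4 share dense rank 2.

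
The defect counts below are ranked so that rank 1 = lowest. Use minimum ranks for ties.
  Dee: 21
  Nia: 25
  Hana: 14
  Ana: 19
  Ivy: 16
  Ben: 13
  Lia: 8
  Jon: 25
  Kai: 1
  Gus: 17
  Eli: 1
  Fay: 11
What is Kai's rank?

Sorted (ascending): 1, 1, 8, 11, 13, 14, 16, 17, 19, 21, 25, 25
The 2 values of 1 occupy positions 1–2 → each gets rank 1.
The 2 values of 25 occupy positions 11–12 → each gets rank 11.
Kai has value 1 → rank 1.

1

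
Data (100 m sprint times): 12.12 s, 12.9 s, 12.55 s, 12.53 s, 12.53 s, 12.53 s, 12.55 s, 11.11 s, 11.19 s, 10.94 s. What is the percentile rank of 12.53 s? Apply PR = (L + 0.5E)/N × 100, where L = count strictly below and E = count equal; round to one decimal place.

55.0

N = 10.
Strictly below 12.53: 4. Equal to 12.53: 3.
PR = (4 + 0.5·3)/10 × 100 = 55.0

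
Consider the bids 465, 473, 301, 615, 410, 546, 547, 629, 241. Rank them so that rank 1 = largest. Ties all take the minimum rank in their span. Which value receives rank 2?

615

Sorted (descending): 629, 615, 547, 546, 473, 465, 410, 301, 241
No ties — each value takes its position as its rank.
Rank 2 → value 615.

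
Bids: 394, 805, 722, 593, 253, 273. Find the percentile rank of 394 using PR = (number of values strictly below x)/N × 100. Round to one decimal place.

33.3

N = 6.
Strictly below 394: 2. Equal to 394: 1.
PR = 2/6 × 100 = 33.3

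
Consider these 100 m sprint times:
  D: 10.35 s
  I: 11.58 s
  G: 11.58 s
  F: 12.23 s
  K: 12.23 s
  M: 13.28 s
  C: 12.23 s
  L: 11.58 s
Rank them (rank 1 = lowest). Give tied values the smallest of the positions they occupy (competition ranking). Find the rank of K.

5

Sorted (ascending): 10.35, 11.58, 11.58, 11.58, 12.23, 12.23, 12.23, 13.28
The 3 values of 11.58 occupy positions 2–4 → each gets rank 2.
The 3 values of 12.23 occupy positions 5–7 → each gets rank 5.
K has value 12.23 s → rank 5.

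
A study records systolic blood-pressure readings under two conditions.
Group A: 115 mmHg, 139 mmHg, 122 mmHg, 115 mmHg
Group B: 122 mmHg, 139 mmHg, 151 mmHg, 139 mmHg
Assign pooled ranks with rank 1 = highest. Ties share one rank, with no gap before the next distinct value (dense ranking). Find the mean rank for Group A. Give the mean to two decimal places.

Sorted (descending): 151, 139, 139, 139, 122, 122, 115, 115
The 3 values of 139 share dense rank 2.
The 2 values of 122 share dense rank 3.
The 2 values of 115 share dense rank 4.
Remaining distinct values take the next consecutive integers.
Group A values → pooled ranks: 115→4, 139→2, 122→3, 115→4
Mean rank = (4 + 2 + 3 + 4) / 4 = 3.25

3.25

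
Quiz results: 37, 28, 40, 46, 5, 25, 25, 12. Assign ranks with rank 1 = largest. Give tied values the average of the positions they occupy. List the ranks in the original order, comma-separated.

3, 4, 2, 1, 8, 5.5, 5.5, 7

Sorted (descending): 46, 40, 37, 28, 25, 25, 12, 5
The 2 values of 25 occupy positions 5–6 → average rank (5+6)/2 = 5.5.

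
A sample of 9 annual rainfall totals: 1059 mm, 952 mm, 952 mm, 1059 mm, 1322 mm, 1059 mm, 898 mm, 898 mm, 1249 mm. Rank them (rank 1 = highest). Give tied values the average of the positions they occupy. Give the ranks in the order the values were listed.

4, 6.5, 6.5, 4, 1, 4, 8.5, 8.5, 2

Sorted (descending): 1322, 1249, 1059, 1059, 1059, 952, 952, 898, 898
The 3 values of 1059 occupy positions 3–5 → average rank 4.
The 2 values of 952 occupy positions 6–7 → average rank (6+7)/2 = 6.5.
The 2 values of 898 occupy positions 8–9 → average rank (8+9)/2 = 8.5.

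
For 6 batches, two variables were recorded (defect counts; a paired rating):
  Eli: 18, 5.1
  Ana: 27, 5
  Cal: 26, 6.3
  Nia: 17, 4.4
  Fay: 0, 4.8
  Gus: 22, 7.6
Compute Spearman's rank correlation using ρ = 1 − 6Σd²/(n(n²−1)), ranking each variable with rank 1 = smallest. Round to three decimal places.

Ranks of variable 1: 3, 6, 5, 2, 1, 4
Ranks of variable 2: 4, 3, 5, 1, 2, 6
d = r₁ − r₂: -1, 3, 0, 1, -1, -2
d²: 1, 9, 0, 1, 1, 4; Σd² = 16
ρ = 1 − 6·16/(6·35) = 1 − 96/210 = 0.543

0.543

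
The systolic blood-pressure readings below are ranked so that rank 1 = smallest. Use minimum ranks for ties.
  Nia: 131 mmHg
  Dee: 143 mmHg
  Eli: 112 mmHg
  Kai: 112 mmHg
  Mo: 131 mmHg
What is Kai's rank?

Sorted (ascending): 112, 112, 131, 131, 143
The 2 values of 112 occupy positions 1–2 → each gets rank 1.
The 2 values of 131 occupy positions 3–4 → each gets rank 3.
Kai has value 112 mmHg → rank 1.

1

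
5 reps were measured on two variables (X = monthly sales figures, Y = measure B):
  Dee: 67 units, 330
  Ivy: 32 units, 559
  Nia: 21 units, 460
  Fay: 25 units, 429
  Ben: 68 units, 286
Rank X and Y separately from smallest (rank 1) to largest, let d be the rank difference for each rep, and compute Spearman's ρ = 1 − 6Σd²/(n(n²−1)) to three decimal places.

-0.700

Ranks of variable 1: 4, 3, 1, 2, 5
Ranks of variable 2: 2, 5, 4, 3, 1
d = r₁ − r₂: 2, -2, -3, -1, 4
d²: 4, 4, 9, 1, 16; Σd² = 34
ρ = 1 − 6·34/(5·24) = 1 − 204/120 = -0.700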